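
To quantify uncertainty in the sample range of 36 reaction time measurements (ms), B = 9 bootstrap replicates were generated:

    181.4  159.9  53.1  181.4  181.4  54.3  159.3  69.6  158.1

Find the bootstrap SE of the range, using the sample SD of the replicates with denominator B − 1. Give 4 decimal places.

SE* = 56.6458

Bootstrap SE is the standard deviation of the 9 replicate ranges.
Mean of replicates: (181.4 + 159.9 + 53.1 + 181.4 + 181.4 + 54.3 + 159.3 + 69.6 + 158.1) / 9 = 1198.50000 / 9 = 133.16667
Sum of squared deviations: (+48.23333)² + (+26.73333)² + (−80.06667)² + (+48.23333)² + (+48.23333)² + (−78.86667)² + (+26.13333)² + (−63.56667)² + (+24.93333)² = 25670.00000
Variance = 25670.00000 / 8 = 3208.75000
SE* = √3208.75000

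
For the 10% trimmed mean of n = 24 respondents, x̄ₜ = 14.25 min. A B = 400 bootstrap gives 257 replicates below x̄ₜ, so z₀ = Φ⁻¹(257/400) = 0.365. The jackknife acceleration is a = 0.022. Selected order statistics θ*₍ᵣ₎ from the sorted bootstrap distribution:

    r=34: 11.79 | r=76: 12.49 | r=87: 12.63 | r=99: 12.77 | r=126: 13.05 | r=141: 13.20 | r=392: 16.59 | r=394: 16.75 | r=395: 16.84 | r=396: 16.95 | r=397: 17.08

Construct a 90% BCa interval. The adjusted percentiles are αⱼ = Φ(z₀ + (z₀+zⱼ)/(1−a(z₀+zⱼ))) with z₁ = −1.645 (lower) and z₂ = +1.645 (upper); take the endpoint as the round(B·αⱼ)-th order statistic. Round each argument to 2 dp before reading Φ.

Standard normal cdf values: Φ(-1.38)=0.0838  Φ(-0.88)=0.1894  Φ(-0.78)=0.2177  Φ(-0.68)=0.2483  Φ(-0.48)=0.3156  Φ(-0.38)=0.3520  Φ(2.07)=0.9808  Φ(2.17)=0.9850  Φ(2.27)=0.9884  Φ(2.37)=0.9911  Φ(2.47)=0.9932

Lower: z₀ + z₁ = 0.365 + (-1.645) = -1.280; 1 − a(z₀+z₁) = 1 − (0.022)(-1.280) = 1.0282; argument = 0.365 + (-1.280)/1.0282 = -0.8799 → -0.88.
α₁ = Φ(-0.88) = 0.1894; rank = round(400 × 0.1894) = 76; θ*₍76₎ = 12.49.
Upper: z₀ + z₂ = 2.010; 1 − a(z₀+z₂) = 0.9558; argument = 2.4680 → 2.47; α₂ = 0.9932; rank = 397; θ*₍397₎ = 17.08.

(12.49, 17.08)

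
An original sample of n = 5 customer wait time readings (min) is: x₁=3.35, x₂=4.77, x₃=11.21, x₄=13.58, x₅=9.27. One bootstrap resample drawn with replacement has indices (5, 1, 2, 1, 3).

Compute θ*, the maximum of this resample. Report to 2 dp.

θ* = 11.21

Resample values: 9.27, 3.35, 4.77, 3.35, 11.21.
Maximum = 11.21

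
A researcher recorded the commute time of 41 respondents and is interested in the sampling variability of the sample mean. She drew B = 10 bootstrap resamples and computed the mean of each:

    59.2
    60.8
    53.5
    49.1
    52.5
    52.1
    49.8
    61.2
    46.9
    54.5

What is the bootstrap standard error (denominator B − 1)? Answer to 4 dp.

Bootstrap SE is the standard deviation of the 10 replicate means.
Mean of replicates: (59.2 + 60.8 + 53.5 + 49.1 + 52.5 + 52.1 + 49.8 + 61.2 + 46.9 + 54.5) / 10 = 539.60000 / 10 = 53.96000
Sum of squared deviations: (+5.24000)² + (+6.84000)² + (−0.46000)² + (−4.86000)² + (−1.46000)² + (−1.86000)² + (−4.16000)² + (+7.24000)² + (−7.06000)² + (+0.54000)² = 223.52400
Variance = 223.52400 / 9 = 24.83600
SE* = √24.83600

SE* = 4.9836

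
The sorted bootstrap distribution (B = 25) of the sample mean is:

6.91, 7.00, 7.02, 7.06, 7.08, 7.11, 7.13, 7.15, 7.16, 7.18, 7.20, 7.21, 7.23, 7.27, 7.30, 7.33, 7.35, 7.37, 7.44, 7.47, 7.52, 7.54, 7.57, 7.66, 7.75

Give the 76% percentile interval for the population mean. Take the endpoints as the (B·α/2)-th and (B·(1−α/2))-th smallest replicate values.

α = 0.24; lower rank = 25 × 0.120 = 3; upper rank = 25 × 0.880 = 22.
The 3rd smallest replicate is 7.02; the 22nd is 7.54.

(7.02, 7.54)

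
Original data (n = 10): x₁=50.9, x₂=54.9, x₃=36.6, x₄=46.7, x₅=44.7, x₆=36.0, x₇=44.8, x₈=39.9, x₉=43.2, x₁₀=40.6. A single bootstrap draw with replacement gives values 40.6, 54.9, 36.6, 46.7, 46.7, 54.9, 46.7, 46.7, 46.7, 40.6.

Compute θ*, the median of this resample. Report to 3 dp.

θ* = 46.700

Sorted: 36.6, 40.6, 40.6, 46.7, 46.7, 46.7, 46.7, 46.7, 54.9, 54.9
Median = average of the two middle values = 46.700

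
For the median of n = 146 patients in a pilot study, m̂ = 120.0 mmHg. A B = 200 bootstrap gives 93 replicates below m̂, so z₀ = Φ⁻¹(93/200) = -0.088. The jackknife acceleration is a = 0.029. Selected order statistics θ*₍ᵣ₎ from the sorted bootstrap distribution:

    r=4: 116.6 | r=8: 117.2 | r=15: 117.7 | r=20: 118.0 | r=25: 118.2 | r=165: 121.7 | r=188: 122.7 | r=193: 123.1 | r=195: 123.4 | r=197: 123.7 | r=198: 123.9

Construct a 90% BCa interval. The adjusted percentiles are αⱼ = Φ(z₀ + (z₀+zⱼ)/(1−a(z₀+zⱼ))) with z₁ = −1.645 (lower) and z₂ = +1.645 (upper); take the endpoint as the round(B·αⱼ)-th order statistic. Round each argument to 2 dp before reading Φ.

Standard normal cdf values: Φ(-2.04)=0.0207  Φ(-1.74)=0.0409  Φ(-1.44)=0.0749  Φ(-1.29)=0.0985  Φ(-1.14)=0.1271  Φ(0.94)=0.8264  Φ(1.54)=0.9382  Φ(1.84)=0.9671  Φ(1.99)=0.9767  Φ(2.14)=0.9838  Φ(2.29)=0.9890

Lower: z₀ + z₁ = -0.088 + (-1.645) = -1.733; 1 − a(z₀+z₁) = 1 − (0.029)(-1.733) = 1.0503; argument = -0.088 + (-1.733)/1.0503 = -1.7381 → -1.74.
α₁ = Φ(-1.74) = 0.0409; rank = round(200 × 0.0409) = 8; θ*₍8₎ = 117.2.
Upper: z₀ + z₂ = 1.557; 1 − a(z₀+z₂) = 0.9548; argument = 1.5426 → 1.54; α₂ = 0.9382; rank = 188; θ*₍188₎ = 122.7.

(117.2, 122.7)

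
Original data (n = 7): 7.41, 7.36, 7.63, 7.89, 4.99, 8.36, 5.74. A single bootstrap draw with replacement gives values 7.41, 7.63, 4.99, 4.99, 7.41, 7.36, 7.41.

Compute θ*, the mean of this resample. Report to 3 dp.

θ* = 6.743

Mean = (7.41 + 7.63 + 4.99 + 4.99 + 7.41 + 7.36 + 7.41) / 7 = 47.200 / 7 = 6.743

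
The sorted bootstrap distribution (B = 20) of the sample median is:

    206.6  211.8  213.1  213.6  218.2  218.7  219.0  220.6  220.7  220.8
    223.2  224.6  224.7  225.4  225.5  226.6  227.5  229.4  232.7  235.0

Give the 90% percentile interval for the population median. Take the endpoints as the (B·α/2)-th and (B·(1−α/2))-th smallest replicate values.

α = 0.10; lower rank = 20 × 0.050 = 1; upper rank = 20 × 0.950 = 19.
The 1st smallest replicate is 206.6; the 19th is 232.7.

(206.6, 232.7)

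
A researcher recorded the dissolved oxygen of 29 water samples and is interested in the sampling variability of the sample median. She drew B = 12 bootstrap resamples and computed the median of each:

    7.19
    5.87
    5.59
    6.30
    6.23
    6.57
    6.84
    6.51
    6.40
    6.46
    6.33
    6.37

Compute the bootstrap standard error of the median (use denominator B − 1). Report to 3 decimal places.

Bootstrap SE is the standard deviation of the 12 replicate medians.
Mean of replicates: (7.19 + 5.87 + 5.59 + 6.30 + 6.23 + 6.57 + 6.84 + 6.51 + 6.40 + 6.46 + 6.33 + 6.37) / 12 = 76.6600 / 12 = 6.3883
Sum of squared deviations: (+0.8017)² + (−0.5183)² + (−0.7983)² + (−0.0883)² + (−0.1583)² + (+0.1817)² + (+0.4517)² + (+0.1217)² + (+0.0117)² + (+0.0717)² + (−0.0583)² + (−0.0183)² = 1.8424
Variance = 1.8424 / 11 = 0.1675
SE* = √0.1675

SE* = 0.409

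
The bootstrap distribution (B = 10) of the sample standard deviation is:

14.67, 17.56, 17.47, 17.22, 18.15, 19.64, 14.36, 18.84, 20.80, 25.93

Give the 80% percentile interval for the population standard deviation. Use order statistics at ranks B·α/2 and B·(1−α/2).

(14.36, 20.80)

Sorted replicates: 14.36, 14.67, 17.22, 17.47, 17.56, 18.15, 18.84, 19.64, 20.80, 25.93
α = 0.20; lower rank = 10 × 0.100 = 1; upper rank = 10 × 0.900 = 9.
The 1st smallest replicate is 14.36; the 9th is 20.80.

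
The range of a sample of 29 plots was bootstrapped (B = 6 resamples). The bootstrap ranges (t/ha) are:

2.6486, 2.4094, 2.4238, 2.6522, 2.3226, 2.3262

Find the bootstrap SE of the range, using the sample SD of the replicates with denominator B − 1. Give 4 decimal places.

Bootstrap SE is the standard deviation of the 6 replicate ranges.
Mean of replicates: (2.6486 + 2.4094 + 2.4238 + 2.6522 + 2.3226 + 2.3262) / 6 = 14.78280 / 6 = 2.46380
Sum of squared deviations: (+0.18480)² + (−0.05440)² + (−0.04000)² + (+0.18840)² + (−0.14120)² + (−0.13760)² = 0.11308
Variance = 0.11308 / 5 = 0.02262
SE* = √0.02262

SE* = 0.1504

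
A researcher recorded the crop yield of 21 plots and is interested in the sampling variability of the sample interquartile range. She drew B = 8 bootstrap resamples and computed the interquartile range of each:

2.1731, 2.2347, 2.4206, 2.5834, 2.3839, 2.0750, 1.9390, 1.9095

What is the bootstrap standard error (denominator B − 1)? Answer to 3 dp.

SE* = 0.238

Bootstrap SE is the standard deviation of the 8 replicate interquartile ranges.
Mean of replicates: (2.1731 + 2.2347 + 2.4206 + 2.5834 + 2.3839 + 2.0750 + 1.9390 + 1.9095) / 8 = 17.71920 / 8 = 2.21490
Sum of squared deviations: (−0.04180)² + (+0.01980)² + (+0.20570)² + (+0.36850)² + (+0.16900)² + (−0.13990)² + (−0.27590)² + (−0.30540)² = 0.39777
Variance = 0.39777 / 7 = 0.05682
SE* = √0.05682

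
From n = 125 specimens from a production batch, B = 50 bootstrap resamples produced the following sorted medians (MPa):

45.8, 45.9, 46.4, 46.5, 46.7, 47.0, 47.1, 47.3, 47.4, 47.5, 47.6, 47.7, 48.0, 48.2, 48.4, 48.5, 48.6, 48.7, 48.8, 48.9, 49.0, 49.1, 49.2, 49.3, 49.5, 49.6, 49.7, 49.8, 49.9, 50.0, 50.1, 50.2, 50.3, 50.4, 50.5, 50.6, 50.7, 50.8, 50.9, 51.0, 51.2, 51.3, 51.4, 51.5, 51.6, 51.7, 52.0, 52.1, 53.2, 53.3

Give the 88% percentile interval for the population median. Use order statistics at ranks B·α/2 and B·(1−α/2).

α = 0.12; lower rank = 50 × 0.060 = 3; upper rank = 50 × 0.940 = 47.
The 3rd smallest replicate is 46.4; the 47th is 52.0.

(46.4, 52.0)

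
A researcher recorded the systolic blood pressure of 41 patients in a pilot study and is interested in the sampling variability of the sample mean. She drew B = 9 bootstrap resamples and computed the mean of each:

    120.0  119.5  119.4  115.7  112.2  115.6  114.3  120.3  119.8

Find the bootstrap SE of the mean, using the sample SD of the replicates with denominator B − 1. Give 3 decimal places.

Bootstrap SE is the standard deviation of the 9 replicate means.
Mean of replicates: (120.0 + 119.5 + 119.4 + 115.7 + 112.2 + 115.6 + 114.3 + 120.3 + 119.8) / 9 = 1056.8000 / 9 = 117.4222
Sum of squared deviations: (+2.5778)² + (+2.0778)² + (+1.9778)² + (−1.7222)² + (−5.2222)² + (−1.8222)² + (−3.1222)² + (+2.8778)² + (+2.3778)² = 72.1156
Variance = 72.1156 / 8 = 9.0144
SE* = √9.0144

SE* = 3.002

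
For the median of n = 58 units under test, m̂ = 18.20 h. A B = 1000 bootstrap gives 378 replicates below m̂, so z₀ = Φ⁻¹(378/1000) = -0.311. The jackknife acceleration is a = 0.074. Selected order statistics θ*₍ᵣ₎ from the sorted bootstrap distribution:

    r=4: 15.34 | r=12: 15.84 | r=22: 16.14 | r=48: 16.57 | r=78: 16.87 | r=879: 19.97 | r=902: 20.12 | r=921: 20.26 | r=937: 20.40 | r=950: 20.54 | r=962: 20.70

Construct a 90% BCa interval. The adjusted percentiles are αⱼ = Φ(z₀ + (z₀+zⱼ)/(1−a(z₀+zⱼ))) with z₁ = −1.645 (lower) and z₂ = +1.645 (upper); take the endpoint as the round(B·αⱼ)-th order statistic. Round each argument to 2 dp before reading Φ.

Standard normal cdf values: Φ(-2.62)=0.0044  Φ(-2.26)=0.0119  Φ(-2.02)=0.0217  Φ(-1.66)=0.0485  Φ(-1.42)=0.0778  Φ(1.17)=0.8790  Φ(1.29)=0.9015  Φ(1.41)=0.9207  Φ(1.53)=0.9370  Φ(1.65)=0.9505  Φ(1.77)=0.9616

(16.14, 19.97)

Lower: z₀ + z₁ = -0.311 + (-1.645) = -1.956; 1 − a(z₀+z₁) = 1 − (0.074)(-1.956) = 1.1447; argument = -0.311 + (-1.956)/1.1447 = -2.0197 → -2.02.
α₁ = Φ(-2.02) = 0.0217; rank = round(1000 × 0.0217) = 22; θ*₍22₎ = 16.14.
Upper: z₀ + z₂ = 1.334; 1 − a(z₀+z₂) = 0.9013; argument = 1.1691 → 1.17; α₂ = 0.8790; rank = 879; θ*₍879₎ = 19.97.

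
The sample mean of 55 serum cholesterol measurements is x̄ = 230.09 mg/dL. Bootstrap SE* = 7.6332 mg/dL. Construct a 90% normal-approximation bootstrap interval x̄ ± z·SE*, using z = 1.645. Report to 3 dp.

(217.533, 242.647)

Margin = 1.645 × 7.6332 = 12.5566
Interval: 230.09 ± 12.5566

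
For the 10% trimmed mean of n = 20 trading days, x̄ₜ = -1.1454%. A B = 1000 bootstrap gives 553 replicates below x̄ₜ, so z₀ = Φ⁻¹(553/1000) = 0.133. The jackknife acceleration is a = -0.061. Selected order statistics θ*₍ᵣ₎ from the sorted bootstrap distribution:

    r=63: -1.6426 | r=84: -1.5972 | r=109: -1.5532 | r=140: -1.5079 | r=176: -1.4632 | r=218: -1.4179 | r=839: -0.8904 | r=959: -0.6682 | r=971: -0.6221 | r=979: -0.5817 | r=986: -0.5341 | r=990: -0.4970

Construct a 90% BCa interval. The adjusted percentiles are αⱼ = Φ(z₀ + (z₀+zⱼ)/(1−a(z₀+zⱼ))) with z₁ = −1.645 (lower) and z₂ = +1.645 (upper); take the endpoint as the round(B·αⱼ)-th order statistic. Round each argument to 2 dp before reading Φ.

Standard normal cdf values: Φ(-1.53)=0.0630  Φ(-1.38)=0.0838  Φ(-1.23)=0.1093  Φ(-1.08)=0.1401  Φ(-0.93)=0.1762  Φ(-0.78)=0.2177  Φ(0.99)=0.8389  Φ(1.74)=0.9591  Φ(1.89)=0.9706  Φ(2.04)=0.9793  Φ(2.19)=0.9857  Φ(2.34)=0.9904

(-1.6426, -0.6682)

Lower: z₀ + z₁ = 0.133 + (-1.645) = -1.512; 1 − a(z₀+z₁) = 1 − (-0.061)(-1.512) = 0.9078; argument = 0.133 + (-1.512)/0.9078 = -1.5326 → -1.53.
α₁ = Φ(-1.53) = 0.0630; rank = round(1000 × 0.0630) = 63; θ*₍63₎ = -1.6426.
Upper: z₀ + z₂ = 1.778; 1 − a(z₀+z₂) = 1.1085; argument = 1.7370 → 1.74; α₂ = 0.9591; rank = 959; θ*₍959₎ = -0.6682.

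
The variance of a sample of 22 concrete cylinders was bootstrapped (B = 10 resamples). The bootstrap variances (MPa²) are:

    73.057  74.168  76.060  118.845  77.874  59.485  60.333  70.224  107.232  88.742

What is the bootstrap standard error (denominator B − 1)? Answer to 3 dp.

SE* = 19.232

Bootstrap SE is the standard deviation of the 10 replicate variances.
Mean of replicates: (73.057 + 74.168 + 76.060 + 118.845 + 77.874 + 59.485 + 60.333 + 70.224 + 107.232 + 88.742) / 10 = 806.0200 / 10 = 80.6020
Sum of squared deviations: (−7.5450)² + (−6.4340)² + (−4.5420)² + (+38.2430)² + (−2.7280)² + (−21.1170)² + (−20.2690)² + (−10.3780)² + (+26.6300)² + (+8.1400)² = 3328.8016
Variance = 3328.8016 / 9 = 369.8668
SE* = √369.8668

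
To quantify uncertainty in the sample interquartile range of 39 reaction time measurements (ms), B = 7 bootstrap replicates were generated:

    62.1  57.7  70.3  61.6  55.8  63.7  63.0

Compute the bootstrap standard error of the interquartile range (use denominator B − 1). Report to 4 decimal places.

SE* = 4.6525

Bootstrap SE is the standard deviation of the 7 replicate interquartile ranges.
Mean of replicates: (62.1 + 57.7 + 70.3 + 61.6 + 55.8 + 63.7 + 63.0) / 7 = 434.20000 / 7 = 62.02857
Sum of squared deviations: (+0.07143)² + (−4.32857)² + (+8.27143)² + (−0.42857)² + (−6.22857)² + (+1.67143)² + (+0.97143)² = 129.87429
Variance = 129.87429 / 6 = 21.64571
SE* = √21.64571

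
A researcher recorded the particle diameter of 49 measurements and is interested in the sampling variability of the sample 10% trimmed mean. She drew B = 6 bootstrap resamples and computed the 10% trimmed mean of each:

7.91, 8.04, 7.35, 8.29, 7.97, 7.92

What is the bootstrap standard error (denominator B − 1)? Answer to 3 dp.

SE* = 0.309

Bootstrap SE is the standard deviation of the 6 replicate 10% trimmed means.
Mean of replicates: (7.91 + 8.04 + 7.35 + 8.29 + 7.97 + 7.92) / 6 = 47.4800 / 6 = 7.9133
Sum of squared deviations: (−0.0033)² + (+0.1267)² + (−0.5633)² + (+0.3767)² + (+0.0567)² + (+0.0067)² = 0.4785
Variance = 0.4785 / 5 = 0.0957
SE* = √0.0957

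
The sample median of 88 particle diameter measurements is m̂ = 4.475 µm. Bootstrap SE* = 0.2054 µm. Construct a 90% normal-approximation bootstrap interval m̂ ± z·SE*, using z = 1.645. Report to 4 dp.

Margin = 1.645 × 0.2054 = 0.33788
Interval: 4.475 ± 0.33788

(4.1371, 4.8129)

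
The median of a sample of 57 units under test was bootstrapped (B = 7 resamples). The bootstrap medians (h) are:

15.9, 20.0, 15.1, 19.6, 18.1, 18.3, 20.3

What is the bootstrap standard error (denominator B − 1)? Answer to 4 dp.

SE* = 2.0219

Bootstrap SE is the standard deviation of the 7 replicate medians.
Mean of replicates: (15.9 + 20.0 + 15.1 + 19.6 + 18.1 + 18.3 + 20.3) / 7 = 127.30000 / 7 = 18.18571
Sum of squared deviations: (−2.28571)² + (+1.81429)² + (−3.08571)² + (+1.41429)² + (−0.08571)² + (+0.11429)² + (+2.11429)² = 24.52857
Variance = 24.52857 / 6 = 4.08810
SE* = √4.08810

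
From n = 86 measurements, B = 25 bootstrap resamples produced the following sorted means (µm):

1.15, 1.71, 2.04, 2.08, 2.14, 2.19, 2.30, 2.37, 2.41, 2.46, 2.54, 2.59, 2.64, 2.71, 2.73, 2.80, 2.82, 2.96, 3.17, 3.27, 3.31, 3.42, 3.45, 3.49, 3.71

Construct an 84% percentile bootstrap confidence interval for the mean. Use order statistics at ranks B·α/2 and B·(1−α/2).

(1.71, 3.45)

α = 0.16; lower rank = 25 × 0.080 = 2; upper rank = 25 × 0.920 = 23.
The 2nd smallest replicate is 1.71; the 23rd is 3.45.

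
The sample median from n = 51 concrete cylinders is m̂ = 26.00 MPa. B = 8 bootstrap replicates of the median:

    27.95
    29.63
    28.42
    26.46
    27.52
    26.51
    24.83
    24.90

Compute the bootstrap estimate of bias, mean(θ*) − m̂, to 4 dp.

mean(θ*) = (27.95 + 29.63 + 28.42 + 26.46 + 27.52 + 26.51 + 24.83 + 24.90) / 8 = 27.02750
bias = 27.02750 − 26.00

bias = +1.0275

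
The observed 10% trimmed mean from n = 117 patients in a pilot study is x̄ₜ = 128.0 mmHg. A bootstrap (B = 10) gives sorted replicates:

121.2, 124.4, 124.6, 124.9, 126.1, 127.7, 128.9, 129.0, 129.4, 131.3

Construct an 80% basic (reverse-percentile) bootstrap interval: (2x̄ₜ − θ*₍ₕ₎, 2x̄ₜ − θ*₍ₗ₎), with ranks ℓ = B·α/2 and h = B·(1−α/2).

Percentile endpoints at ranks 1 and 9: θ*₍1₎ = 121.2, θ*₍9₎ = 129.4.
Basic interval reflects these around x̄ₜ:
  lower = 2 × 128.0 − 129.4 = 126.6
  upper = 2 × 128.0 − 121.2 = 134.8

(126.6, 134.8)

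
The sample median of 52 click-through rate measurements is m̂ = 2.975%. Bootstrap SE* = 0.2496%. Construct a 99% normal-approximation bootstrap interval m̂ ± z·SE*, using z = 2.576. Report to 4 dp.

Margin = 2.576 × 0.2496 = 0.64297
Interval: 2.975 ± 0.64297

(2.3320, 3.6180)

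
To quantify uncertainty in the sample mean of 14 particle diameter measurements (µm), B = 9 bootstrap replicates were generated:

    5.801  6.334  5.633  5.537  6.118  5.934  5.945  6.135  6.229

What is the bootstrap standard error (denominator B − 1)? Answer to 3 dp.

Bootstrap SE is the standard deviation of the 9 replicate means.
Mean of replicates: (5.801 + 6.334 + 5.633 + 5.537 + 6.118 + 5.934 + 5.945 + 6.135 + 6.229) / 9 = 53.6660 / 9 = 5.9629
Sum of squared deviations: (−0.1619)² + (+0.3711)² + (−0.3299)² + (−0.4259)² + (+0.1551)² + (−0.0289)² + (−0.0179)² + (+0.1721)² + (+0.2661)² = 0.5798
Variance = 0.5798 / 8 = 0.0725
SE* = √0.0725

SE* = 0.269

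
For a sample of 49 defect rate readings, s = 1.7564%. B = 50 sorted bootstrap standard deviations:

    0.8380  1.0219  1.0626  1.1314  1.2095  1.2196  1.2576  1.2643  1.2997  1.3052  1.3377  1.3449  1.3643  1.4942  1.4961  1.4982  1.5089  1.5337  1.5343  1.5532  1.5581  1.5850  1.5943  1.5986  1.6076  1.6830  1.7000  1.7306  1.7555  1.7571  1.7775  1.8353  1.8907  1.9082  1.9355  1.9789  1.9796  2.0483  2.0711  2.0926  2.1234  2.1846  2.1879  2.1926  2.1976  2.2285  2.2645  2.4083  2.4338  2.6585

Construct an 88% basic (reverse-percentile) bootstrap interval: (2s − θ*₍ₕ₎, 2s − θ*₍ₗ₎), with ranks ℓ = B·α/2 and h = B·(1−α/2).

Percentile endpoints at ranks 3 and 47: θ*₍3₎ = 1.0626, θ*₍47₎ = 2.2645.
Basic interval reflects these around s:
  lower = 2 × 1.7564 − 2.2645 = 1.2483
  upper = 2 × 1.7564 − 1.0626 = 2.4502

(1.2483, 2.4502)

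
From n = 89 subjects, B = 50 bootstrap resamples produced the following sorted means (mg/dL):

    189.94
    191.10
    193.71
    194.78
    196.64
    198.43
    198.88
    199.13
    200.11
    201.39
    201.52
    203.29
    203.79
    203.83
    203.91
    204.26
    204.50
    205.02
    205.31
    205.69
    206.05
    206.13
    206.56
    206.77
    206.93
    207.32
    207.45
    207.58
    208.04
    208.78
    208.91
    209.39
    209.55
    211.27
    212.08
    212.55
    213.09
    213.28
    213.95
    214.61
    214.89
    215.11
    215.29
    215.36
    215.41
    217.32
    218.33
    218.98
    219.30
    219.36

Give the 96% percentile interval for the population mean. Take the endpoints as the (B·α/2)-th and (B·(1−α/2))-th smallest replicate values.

(189.94, 219.30)

α = 0.04; lower rank = 50 × 0.020 = 1; upper rank = 50 × 0.980 = 49.
The 1st smallest replicate is 189.94; the 49th is 219.30.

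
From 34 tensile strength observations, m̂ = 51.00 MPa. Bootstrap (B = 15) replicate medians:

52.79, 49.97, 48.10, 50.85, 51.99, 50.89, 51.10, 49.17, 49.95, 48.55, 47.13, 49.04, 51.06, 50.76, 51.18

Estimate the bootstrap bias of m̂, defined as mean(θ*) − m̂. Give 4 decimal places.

mean(θ*) = (52.79 + 49.97 + 48.10 + 50.85 + 51.99 + 50.89 + 51.10 + 49.17 + 49.95 + 48.55 + 47.13 + 49.04 + 51.06 + 50.76 + 51.18) / 15 = 50.16867
bias = 50.16867 − 51.00

bias = −0.8313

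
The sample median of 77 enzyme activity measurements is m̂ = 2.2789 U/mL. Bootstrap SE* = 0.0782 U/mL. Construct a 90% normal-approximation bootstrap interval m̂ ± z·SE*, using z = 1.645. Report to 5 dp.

Margin = 1.645 × 0.0782 = 0.128639
Interval: 2.2789 ± 0.128639

(2.15026, 2.40754)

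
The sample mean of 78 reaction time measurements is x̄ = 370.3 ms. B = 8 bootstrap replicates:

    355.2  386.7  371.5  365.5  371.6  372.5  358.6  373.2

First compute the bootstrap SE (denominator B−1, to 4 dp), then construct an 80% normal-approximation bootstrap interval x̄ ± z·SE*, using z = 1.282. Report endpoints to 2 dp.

(357.79, 382.81)

Mean of replicates = 369.3500; sum of squared deviations = 666.0600; SE* = √(666.0600/7) = 9.7546
Margin = 1.282 × 9.7546 = 12.505
Interval: 370.3 ± 12.505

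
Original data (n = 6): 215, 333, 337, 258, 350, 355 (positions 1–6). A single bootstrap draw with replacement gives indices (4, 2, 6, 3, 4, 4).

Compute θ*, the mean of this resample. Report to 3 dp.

θ* = 299.833

Resample values: 258, 333, 355, 337, 258, 258.
Mean = (258 + 333 + 355 + 337 + 258 + 258) / 6 = 1799.0 / 6 = 299.833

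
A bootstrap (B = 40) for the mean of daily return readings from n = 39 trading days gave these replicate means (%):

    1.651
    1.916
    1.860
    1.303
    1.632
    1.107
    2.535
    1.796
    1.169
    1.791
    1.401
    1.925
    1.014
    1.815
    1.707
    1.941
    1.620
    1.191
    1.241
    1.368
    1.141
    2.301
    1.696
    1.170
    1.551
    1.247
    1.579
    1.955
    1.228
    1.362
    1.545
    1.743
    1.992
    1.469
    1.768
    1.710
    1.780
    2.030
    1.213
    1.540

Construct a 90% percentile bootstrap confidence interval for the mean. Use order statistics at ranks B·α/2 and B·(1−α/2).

(1.107, 2.030)

Sorted replicates: 1.014, 1.107, 1.141, 1.169, 1.170, 1.191, 1.213, 1.228, 1.241, 1.247, 1.303, 1.362, 1.368, 1.401, 1.469, 1.540, 1.545, 1.551, 1.579, 1.620, 1.632, 1.651, 1.696, 1.707, 1.710, 1.743, 1.768, 1.780, 1.791, 1.796, 1.815, 1.860, 1.916, 1.925, 1.941, 1.955, 1.992, 2.030, 2.301, 2.535
α = 0.10; lower rank = 40 × 0.050 = 2; upper rank = 40 × 0.950 = 38.
The 2nd smallest replicate is 1.107; the 38th is 2.030.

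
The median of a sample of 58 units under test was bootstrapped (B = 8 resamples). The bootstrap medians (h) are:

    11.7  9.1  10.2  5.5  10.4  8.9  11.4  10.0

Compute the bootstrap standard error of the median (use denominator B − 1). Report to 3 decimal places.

Bootstrap SE is the standard deviation of the 8 replicate medians.
Mean of replicates: (11.7 + 9.1 + 10.2 + 5.5 + 10.4 + 8.9 + 11.4 + 10.0) / 8 = 77.2000 / 8 = 9.6500
Sum of squared deviations: (+2.0500)² + (−0.5500)² + (+0.5500)² + (−4.1500)² + (+0.7500)² + (−0.7500)² + (+1.7500)² + (+0.3500)² = 26.3400
Variance = 26.3400 / 7 = 3.7629
SE* = √3.7629

SE* = 1.940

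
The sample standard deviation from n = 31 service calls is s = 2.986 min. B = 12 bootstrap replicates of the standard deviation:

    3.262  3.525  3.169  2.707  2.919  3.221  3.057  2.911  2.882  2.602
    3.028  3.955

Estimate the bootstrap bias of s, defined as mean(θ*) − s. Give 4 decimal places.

mean(θ*) = (3.262 + 3.525 + 3.169 + 2.707 + 2.919 + 3.221 + 3.057 + 2.911 + 2.882 + 2.602 + 3.028 + 3.955) / 12 = 3.10317
bias = 3.10317 − 2.986

bias = +0.1172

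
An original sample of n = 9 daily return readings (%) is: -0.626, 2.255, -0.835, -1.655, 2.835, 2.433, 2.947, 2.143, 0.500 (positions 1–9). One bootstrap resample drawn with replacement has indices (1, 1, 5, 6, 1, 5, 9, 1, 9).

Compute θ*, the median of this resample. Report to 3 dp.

Resample values: -0.626, -0.626, 2.835, 2.433, -0.626, 2.835, 0.500, -0.626, 0.500.
Sorted: -0.626, -0.626, -0.626, -0.626, 0.500, 0.500, 2.433, 2.835, 2.835
Median = middle value = 0.500

θ* = 0.500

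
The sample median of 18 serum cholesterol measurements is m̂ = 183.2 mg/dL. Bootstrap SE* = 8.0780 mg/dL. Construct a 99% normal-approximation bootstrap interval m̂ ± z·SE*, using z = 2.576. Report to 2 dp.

Margin = 2.576 × 8.0780 = 20.809
Interval: 183.2 ± 20.809

(162.39, 204.01)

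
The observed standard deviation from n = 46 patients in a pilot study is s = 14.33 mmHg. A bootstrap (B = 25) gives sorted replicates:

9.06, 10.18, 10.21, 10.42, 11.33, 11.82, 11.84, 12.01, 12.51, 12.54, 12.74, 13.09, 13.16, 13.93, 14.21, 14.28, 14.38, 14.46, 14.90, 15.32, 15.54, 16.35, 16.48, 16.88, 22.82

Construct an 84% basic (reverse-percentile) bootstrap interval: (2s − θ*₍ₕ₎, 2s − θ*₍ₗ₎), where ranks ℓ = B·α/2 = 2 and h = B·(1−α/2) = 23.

Percentile endpoints at ranks 2 and 23: θ*₍2₎ = 10.18, θ*₍23₎ = 16.48.
Basic interval reflects these around s:
  lower = 2 × 14.33 − 16.48 = 12.18
  upper = 2 × 14.33 − 10.18 = 18.48

(12.18, 18.48)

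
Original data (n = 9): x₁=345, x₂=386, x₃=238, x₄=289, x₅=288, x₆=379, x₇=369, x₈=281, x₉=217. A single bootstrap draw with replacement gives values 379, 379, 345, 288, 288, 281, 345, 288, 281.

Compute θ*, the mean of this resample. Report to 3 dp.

θ* = 319.333

Mean = (379 + 379 + 345 + 288 + 288 + 281 + 345 + 288 + 281) / 9 = 2874.0 / 9 = 319.333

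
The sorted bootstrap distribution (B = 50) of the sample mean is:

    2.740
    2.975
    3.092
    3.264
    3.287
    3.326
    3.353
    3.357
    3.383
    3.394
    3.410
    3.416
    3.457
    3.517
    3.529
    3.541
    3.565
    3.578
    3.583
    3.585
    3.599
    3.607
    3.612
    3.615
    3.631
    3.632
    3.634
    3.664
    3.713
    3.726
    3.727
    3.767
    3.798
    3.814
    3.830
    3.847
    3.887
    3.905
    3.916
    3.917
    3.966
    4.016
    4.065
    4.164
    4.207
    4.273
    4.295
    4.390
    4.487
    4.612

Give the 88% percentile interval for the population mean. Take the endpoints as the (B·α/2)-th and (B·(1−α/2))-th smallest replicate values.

(3.092, 4.295)

α = 0.12; lower rank = 50 × 0.060 = 3; upper rank = 50 × 0.940 = 47.
The 3rd smallest replicate is 3.092; the 47th is 4.295.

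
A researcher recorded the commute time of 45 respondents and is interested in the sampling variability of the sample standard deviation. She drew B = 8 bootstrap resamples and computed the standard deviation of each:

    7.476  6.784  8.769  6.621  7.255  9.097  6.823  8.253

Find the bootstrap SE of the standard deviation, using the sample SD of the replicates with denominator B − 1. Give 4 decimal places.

SE* = 0.9552

Bootstrap SE is the standard deviation of the 8 replicate standard deviations.
Mean of replicates: (7.476 + 6.784 + 8.769 + 6.621 + 7.255 + 9.097 + 6.823 + 8.253) / 8 = 61.07800 / 8 = 7.63475
Sum of squared deviations: (−0.15875)² + (−0.85075)² + (+1.13425)² + (−1.01375)² + (−0.37975)² + (+1.46225)² + (−0.81175)² + (+0.61825)² = 6.38675
Variance = 6.38675 / 7 = 0.91239
SE* = √0.91239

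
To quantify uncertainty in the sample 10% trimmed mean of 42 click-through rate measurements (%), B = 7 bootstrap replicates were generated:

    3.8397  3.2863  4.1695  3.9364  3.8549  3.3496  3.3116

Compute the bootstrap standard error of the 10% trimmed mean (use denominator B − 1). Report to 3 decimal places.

Bootstrap SE is the standard deviation of the 7 replicate 10% trimmed means.
Mean of replicates: (3.8397 + 3.2863 + 4.1695 + 3.9364 + 3.8549 + 3.3496 + 3.3116) / 7 = 25.74800 / 7 = 3.67829
Sum of squared deviations: (+0.16141)² + (−0.39199)² + (+0.49121)² + (+0.25811)² + (+0.17661)² + (−0.32869)² + (−0.36669)² = 0.76131
Variance = 0.76131 / 6 = 0.12688
SE* = √0.12688

SE* = 0.356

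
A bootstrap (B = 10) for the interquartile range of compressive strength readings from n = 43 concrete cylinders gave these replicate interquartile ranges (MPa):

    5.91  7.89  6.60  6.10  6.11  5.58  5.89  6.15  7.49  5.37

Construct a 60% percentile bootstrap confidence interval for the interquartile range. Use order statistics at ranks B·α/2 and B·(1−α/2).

(5.58, 6.60)

Sorted replicates: 5.37, 5.58, 5.89, 5.91, 6.10, 6.11, 6.15, 6.60, 7.49, 7.89
α = 0.40; lower rank = 10 × 0.200 = 2; upper rank = 10 × 0.800 = 8.
The 2nd smallest replicate is 5.58; the 8th is 6.60.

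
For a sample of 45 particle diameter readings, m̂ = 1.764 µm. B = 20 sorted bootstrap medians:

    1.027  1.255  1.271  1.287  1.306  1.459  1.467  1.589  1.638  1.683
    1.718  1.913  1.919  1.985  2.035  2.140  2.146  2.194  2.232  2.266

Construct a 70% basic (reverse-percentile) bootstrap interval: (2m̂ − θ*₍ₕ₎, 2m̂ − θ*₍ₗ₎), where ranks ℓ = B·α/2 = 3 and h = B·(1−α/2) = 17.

(1.382, 2.257)

Percentile endpoints at ranks 3 and 17: θ*₍3₎ = 1.271, θ*₍17₎ = 2.146.
Basic interval reflects these around m̂:
  lower = 2 × 1.764 − 2.146 = 1.382
  upper = 2 × 1.764 − 1.271 = 2.257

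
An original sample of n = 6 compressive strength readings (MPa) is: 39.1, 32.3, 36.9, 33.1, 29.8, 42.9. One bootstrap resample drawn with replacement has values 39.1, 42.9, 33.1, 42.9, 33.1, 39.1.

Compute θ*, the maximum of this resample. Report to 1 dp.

Maximum = 42.9

θ* = 42.9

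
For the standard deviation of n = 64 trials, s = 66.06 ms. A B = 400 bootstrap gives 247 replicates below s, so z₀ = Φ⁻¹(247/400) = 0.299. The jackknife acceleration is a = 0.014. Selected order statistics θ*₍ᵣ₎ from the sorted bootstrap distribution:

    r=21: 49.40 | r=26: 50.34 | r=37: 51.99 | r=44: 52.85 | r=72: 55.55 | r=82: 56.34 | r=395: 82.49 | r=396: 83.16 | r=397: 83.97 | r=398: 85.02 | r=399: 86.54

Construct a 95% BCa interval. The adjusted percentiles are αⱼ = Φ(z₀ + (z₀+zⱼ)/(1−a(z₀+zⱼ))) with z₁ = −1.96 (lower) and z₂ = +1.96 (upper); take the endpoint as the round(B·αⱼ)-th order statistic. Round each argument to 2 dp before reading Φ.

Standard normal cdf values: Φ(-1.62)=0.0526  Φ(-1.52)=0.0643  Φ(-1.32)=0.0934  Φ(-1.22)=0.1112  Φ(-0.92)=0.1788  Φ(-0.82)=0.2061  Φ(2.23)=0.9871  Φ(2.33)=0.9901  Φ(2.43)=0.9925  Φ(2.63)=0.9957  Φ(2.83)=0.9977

(51.99, 85.02)

Lower: z₀ + z₁ = 0.299 + (-1.960) = -1.661; 1 − a(z₀+z₁) = 1 − (0.014)(-1.661) = 1.0233; argument = 0.299 + (-1.661)/1.0233 = -1.3243 → -1.32.
α₁ = Φ(-1.32) = 0.0934; rank = round(400 × 0.0934) = 37; θ*₍37₎ = 51.99.
Upper: z₀ + z₂ = 2.259; 1 − a(z₀+z₂) = 0.9684; argument = 2.6318 → 2.63; α₂ = 0.9957; rank = 398; θ*₍398₎ = 85.02.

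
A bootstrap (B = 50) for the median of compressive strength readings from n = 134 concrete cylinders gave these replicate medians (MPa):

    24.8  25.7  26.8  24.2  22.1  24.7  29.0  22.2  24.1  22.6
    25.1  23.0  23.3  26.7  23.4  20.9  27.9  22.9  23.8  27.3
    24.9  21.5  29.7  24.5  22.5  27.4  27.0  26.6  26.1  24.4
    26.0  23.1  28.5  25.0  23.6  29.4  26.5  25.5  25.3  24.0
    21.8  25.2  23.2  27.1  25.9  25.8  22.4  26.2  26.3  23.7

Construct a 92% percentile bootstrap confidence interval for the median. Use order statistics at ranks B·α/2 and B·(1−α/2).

(21.5, 29.0)

Sorted replicates: 20.9, 21.5, 21.8, 22.1, 22.2, 22.4, 22.5, 22.6, 22.9, 23.0, 23.1, 23.2, 23.3, 23.4, 23.6, 23.7, 23.8, 24.0, 24.1, 24.2, 24.4, 24.5, 24.7, 24.8, 24.9, 25.0, 25.1, 25.2, 25.3, 25.5, 25.7, 25.8, 25.9, 26.0, 26.1, 26.2, 26.3, 26.5, 26.6, 26.7, 26.8, 27.0, 27.1, 27.3, 27.4, 27.9, 28.5, 29.0, 29.4, 29.7
α = 0.08; lower rank = 50 × 0.040 = 2; upper rank = 50 × 0.960 = 48.
The 2nd smallest replicate is 21.5; the 48th is 29.0.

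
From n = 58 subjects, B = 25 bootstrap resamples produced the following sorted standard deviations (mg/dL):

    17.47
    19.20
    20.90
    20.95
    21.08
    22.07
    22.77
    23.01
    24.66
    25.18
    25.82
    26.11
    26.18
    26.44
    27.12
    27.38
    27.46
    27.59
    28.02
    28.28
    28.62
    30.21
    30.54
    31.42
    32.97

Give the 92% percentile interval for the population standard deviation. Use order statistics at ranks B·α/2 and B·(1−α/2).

α = 0.08; lower rank = 25 × 0.040 = 1; upper rank = 25 × 0.960 = 24.
The 1st smallest replicate is 17.47; the 24th is 31.42.

(17.47, 31.42)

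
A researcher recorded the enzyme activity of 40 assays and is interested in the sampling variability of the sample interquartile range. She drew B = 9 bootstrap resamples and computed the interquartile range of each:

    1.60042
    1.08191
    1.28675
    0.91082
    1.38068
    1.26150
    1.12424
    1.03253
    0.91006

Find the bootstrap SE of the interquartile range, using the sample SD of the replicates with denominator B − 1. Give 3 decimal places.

SE* = 0.228

Bootstrap SE is the standard deviation of the 9 replicate interquartile ranges.
Mean of replicates: (1.60042 + 1.08191 + 1.28675 + 0.91082 + 1.38068 + 1.26150 + 1.12424 + 1.03253 + 0.91006) / 9 = 10.588910 / 9 = 1.176546
Sum of squared deviations: (+0.423874)² + (−0.094636)² + (+0.110204)² + (−0.265726)² + (+0.204134)² + (+0.084954)² + (−0.052306)² + (−0.144016)² + (−0.266486)² = 0.414760
Variance = 0.414760 / 8 = 0.051845
SE* = √0.051845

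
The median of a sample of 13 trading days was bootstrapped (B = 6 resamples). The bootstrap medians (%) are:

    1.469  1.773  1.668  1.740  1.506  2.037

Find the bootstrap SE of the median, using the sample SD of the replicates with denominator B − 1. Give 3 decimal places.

Bootstrap SE is the standard deviation of the 6 replicate medians.
Mean of replicates: (1.469 + 1.773 + 1.668 + 1.740 + 1.506 + 2.037) / 6 = 10.1930 / 6 = 1.6988
Sum of squared deviations: (−0.2298)² + (+0.0742)² + (−0.0308)² + (+0.0412)² + (−0.1928)² + (+0.3382)² = 0.2125
Variance = 0.2125 / 5 = 0.0425
SE* = √0.0425

SE* = 0.206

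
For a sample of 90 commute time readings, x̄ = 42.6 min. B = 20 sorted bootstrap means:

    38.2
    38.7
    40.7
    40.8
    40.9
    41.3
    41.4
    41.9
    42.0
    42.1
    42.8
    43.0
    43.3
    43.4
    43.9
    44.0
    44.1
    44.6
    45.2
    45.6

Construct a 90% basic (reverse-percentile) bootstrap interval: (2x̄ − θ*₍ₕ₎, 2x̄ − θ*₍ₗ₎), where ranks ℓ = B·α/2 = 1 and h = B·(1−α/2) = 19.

(40.0, 47.0)

Percentile endpoints at ranks 1 and 19: θ*₍1₎ = 38.2, θ*₍19₎ = 45.2.
Basic interval reflects these around x̄:
  lower = 2 × 42.6 − 45.2 = 40.0
  upper = 2 × 42.6 − 38.2 = 47.0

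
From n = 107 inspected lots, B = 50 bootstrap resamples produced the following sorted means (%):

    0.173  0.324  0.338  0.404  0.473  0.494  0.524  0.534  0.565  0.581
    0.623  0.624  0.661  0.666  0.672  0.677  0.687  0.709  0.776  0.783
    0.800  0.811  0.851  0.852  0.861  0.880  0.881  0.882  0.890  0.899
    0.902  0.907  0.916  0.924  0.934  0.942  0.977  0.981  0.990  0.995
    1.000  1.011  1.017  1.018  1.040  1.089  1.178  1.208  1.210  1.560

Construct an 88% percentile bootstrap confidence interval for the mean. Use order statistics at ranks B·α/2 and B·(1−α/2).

α = 0.12; lower rank = 50 × 0.060 = 3; upper rank = 50 × 0.940 = 47.
The 3rd smallest replicate is 0.338; the 47th is 1.178.

(0.338, 1.178)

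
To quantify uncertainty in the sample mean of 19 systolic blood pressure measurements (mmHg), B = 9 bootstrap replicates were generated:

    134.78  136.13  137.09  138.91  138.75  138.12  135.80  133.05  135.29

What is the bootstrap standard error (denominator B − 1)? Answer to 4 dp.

SE* = 1.9608

Bootstrap SE is the standard deviation of the 9 replicate means.
Mean of replicates: (134.78 + 136.13 + 137.09 + 138.91 + 138.75 + 138.12 + 135.80 + 133.05 + 135.29) / 9 = 1227.92000 / 9 = 136.43556
Sum of squared deviations: (−1.65556)² + (−0.30556)² + (+0.65444)² + (+2.47444)² + (+2.31444)² + (+1.68444)² + (−0.63556)² + (−3.38556)² + (−1.14556)² = 30.75762
Variance = 30.75762 / 8 = 3.84470
SE* = √3.84470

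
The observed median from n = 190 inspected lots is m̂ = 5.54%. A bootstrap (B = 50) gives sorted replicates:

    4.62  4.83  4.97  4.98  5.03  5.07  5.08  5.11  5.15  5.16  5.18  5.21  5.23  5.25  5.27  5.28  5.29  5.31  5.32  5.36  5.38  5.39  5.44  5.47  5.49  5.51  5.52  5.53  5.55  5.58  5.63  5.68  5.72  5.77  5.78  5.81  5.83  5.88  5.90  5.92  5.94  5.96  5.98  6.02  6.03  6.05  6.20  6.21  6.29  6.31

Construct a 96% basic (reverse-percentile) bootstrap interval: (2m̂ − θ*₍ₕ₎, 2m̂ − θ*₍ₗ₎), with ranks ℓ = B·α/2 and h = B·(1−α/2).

Percentile endpoints at ranks 1 and 49: θ*₍1₎ = 4.62, θ*₍49₎ = 6.29.
Basic interval reflects these around m̂:
  lower = 2 × 5.54 − 6.29 = 4.79
  upper = 2 × 5.54 − 4.62 = 6.46

(4.79, 6.46)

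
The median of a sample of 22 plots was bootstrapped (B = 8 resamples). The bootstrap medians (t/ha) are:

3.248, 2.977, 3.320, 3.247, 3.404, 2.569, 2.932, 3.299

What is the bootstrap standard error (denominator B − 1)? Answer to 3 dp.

Bootstrap SE is the standard deviation of the 8 replicate medians.
Mean of replicates: (3.248 + 2.977 + 3.320 + 3.247 + 3.404 + 2.569 + 2.932 + 3.299) / 8 = 24.9960 / 8 = 3.1245
Sum of squared deviations: (+0.1235)² + (−0.1475)² + (+0.1955)² + (+0.1225)² + (+0.2795)² + (−0.5555)² + (−0.1925)² + (+0.1745)² = 0.5444
Variance = 0.5444 / 7 = 0.0778
SE* = √0.0778

SE* = 0.279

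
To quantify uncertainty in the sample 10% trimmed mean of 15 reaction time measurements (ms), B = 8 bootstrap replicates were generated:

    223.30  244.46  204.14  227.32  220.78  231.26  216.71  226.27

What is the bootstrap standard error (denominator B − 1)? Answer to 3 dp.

Bootstrap SE is the standard deviation of the 8 replicate 10% trimmed means.
Mean of replicates: (223.30 + 244.46 + 204.14 + 227.32 + 220.78 + 231.26 + 216.71 + 226.27) / 8 = 1794.2400 / 8 = 224.2800
Sum of squared deviations: (−0.9800)² + (+20.1800)² + (−20.1400)² + (+3.0400)² + (−3.5000)² + (+6.9800)² + (−7.5700)² + (+1.9900)² = 945.2894
Variance = 945.2894 / 7 = 135.0413
SE* = √135.0413

SE* = 11.621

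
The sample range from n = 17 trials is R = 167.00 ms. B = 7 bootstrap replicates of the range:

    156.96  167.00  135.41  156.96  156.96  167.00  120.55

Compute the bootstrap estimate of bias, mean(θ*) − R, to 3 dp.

bias = −15.451

mean(θ*) = (156.96 + 167.00 + 135.41 + 156.96 + 156.96 + 167.00 + 120.55) / 7 = 151.5486
bias = 151.5486 − 167.00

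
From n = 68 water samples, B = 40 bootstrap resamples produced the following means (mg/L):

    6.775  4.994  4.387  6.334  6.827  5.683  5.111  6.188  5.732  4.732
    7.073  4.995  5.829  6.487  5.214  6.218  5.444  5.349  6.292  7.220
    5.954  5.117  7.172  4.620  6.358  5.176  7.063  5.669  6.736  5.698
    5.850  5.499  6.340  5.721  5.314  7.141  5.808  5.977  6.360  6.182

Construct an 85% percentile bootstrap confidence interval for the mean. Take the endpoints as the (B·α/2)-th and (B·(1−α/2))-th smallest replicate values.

(4.732, 7.073)

Sorted replicates: 4.387, 4.620, 4.732, 4.994, 4.995, 5.111, 5.117, 5.176, 5.214, 5.314, 5.349, 5.444, 5.499, 5.669, 5.683, 5.698, 5.721, 5.732, 5.808, 5.829, 5.850, 5.954, 5.977, 6.182, 6.188, 6.218, 6.292, 6.334, 6.340, 6.358, 6.360, 6.487, 6.736, 6.775, 6.827, 7.063, 7.073, 7.141, 7.172, 7.220
α = 0.15; lower rank = 40 × 0.075 = 3; upper rank = 40 × 0.925 = 37.
The 3rd smallest replicate is 4.732; the 37th is 7.073.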